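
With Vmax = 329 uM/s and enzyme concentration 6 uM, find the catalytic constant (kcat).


kcat = Vmax / [E]t
kcat = 329 / 6
kcat = 54.8333 s^-1

54.8333 s^-1


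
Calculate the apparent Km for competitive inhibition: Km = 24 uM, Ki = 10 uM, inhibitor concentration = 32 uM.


Km_app = Km * (1 + [I]/Ki)
Km_app = 24 * (1 + 32/10)
Km_app = 100.8 uM

100.8 uM


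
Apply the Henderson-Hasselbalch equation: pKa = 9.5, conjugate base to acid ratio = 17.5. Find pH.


pH = pKa + log10([A-]/[HA])
pH = 9.5 + log10(17.5)
pH = 10.743

10.743


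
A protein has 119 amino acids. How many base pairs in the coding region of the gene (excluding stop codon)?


Each amino acid = 1 codon = 3 bp
bp = 119 * 3 = 357 bp

357 bp


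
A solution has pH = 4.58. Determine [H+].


[H+] = 10^(-pH)
[H+] = 10^(-4.58)
[H+] = 2.630e-05 M

2.630e-05 M


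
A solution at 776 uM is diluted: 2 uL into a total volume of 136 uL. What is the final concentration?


C2 = C1 * V1 / V2
C2 = 776 * 2 / 136
C2 = 11.4118 uM

11.4118 uM


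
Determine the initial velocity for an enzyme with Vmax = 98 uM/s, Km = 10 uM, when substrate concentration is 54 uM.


v = Vmax * [S] / (Km + [S])
v = 98 * 54 / (10 + 54)
v = 82.6875 uM/s

82.6875 uM/s


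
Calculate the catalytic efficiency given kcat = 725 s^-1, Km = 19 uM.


Catalytic efficiency = kcat / Km
= 725 / 19
= 38.1579 uM^-1*s^-1

38.1579 uM^-1*s^-1


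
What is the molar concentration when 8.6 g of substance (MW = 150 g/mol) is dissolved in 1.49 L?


C = (mass / MW) / volume
C = (8.6 / 150) / 1.49
C = 0.0385 M

0.0385 M


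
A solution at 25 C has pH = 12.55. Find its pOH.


pOH = 14 - pH
pOH = 14 - 12.55
pOH = 1.45

1.45


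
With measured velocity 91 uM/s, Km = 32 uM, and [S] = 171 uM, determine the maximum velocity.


Vmax = v * (Km + [S]) / [S]
Vmax = 91 * (32 + 171) / 171
Vmax = 108.0292 uM/s

108.0292 uM/s


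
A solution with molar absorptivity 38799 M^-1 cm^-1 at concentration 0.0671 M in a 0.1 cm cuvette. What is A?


A = epsilon * c * l
A = 38799 * 0.0671 * 0.1
A = 260.3413

260.3413


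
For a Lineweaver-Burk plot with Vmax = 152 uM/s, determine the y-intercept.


y-intercept = 1/Vmax
= 1/152
= 0.0066 s/uM

0.0066 s/uM


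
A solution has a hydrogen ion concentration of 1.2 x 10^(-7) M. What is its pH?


pH = -log10([H+])
pH = -log10(1.2 x 10^(-7))
pH = 6.9208

6.9208


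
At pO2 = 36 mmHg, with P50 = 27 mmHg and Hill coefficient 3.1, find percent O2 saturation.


Y = pO2^n / (P50^n + pO2^n)
Y = 36^3.1 / (27^3.1 + 36^3.1)
Y = 70.93%

70.93%


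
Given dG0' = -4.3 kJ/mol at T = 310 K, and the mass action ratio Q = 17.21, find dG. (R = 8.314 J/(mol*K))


dG = dG0' + RT * ln(Q) / 1000
dG = -4.3 + 8.314 * 310 * ln(17.21) / 1000
dG = 3.0338 kJ/mol

3.0338 kJ/mol


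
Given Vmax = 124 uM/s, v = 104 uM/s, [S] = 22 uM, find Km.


Km = [S] * (Vmax - v) / v
Km = 22 * (124 - 104) / 104
Km = 4.2308 uM

4.2308 uM


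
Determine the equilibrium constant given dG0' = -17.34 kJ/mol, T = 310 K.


Keq = exp(-dG0 * 1000 / (R * T))
Keq = exp(-(-17.34) * 1000 / (8.314 * 310))
Keq = 835.3633

835.3633


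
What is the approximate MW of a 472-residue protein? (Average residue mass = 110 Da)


MW = n_residues * 110 Da
MW = 472 * 110
MW = 51920 Da

51920 Da


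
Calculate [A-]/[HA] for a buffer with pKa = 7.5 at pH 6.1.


[A-]/[HA] = 10^(pH - pKa)
= 10^(6.1 - 7.5)
= 0.0398

0.0398


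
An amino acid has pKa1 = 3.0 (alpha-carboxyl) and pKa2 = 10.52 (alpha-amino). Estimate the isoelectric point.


pI = (pKa1 + pKa2) / 2
pI = (3.0 + 10.52) / 2
pI = 6.76

6.76


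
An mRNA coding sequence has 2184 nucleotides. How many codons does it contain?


codons = nucleotides / 3
codons = 2184 / 3 = 728

728


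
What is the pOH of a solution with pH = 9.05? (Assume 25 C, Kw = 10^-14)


pOH = 14 - pH
pOH = 14 - 9.05
pOH = 4.95

4.95


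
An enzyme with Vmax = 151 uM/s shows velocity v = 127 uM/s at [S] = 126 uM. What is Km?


Km = [S] * (Vmax - v) / v
Km = 126 * (151 - 127) / 127
Km = 23.811 uM

23.811 uM


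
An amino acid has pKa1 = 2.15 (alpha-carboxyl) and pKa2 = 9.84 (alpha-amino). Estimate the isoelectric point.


pI = (pKa1 + pKa2) / 2
pI = (2.15 + 9.84) / 2
pI = 5.995

5.995


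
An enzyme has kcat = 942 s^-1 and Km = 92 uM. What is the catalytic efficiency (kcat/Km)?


Catalytic efficiency = kcat / Km
= 942 / 92
= 10.2391 uM^-1*s^-1

10.2391 uM^-1*s^-1


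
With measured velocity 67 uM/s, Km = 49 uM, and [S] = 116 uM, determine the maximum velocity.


Vmax = v * (Km + [S]) / [S]
Vmax = 67 * (49 + 116) / 116
Vmax = 95.3017 uM/s

95.3017 uM/s


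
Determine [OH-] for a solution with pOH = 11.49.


[OH-] = 10^(-pOH)
[OH-] = 10^(-11.49)
[OH-] = 3.236e-12 M

3.236e-12 M


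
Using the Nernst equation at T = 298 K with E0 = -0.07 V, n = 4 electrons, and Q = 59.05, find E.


E = E0 - (RT/nF) * ln(Q)
E = -0.07 - (8.314 * 298 / (4 * 96485)) * ln(59.05)
E = -0.0962 V

-0.0962 V


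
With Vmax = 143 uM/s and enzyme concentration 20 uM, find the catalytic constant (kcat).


kcat = Vmax / [E]t
kcat = 143 / 20
kcat = 7.15 s^-1

7.15 s^-1


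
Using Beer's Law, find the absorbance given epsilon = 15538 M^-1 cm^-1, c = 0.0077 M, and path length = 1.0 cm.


A = epsilon * c * l
A = 15538 * 0.0077 * 1.0
A = 119.6426

119.6426


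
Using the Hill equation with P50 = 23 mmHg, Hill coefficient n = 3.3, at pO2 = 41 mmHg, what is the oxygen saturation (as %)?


Y = pO2^n / (P50^n + pO2^n)
Y = 41^3.3 / (23^3.3 + 41^3.3)
Y = 87.08%

87.08%


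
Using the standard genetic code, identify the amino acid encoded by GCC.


Standard genetic code lookup.
Codon GCC -> Ala

Ala


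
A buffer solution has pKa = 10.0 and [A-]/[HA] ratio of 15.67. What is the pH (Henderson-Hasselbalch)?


pH = pKa + log10([A-]/[HA])
pH = 10.0 + log10(15.67)
pH = 11.1951

11.1951


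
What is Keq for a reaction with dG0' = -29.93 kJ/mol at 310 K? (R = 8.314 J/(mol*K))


Keq = exp(-dG0 * 1000 / (R * T))
Keq = exp(-(-29.93) * 1000 / (8.314 * 310))
Keq = 110497.4836

110497.4836


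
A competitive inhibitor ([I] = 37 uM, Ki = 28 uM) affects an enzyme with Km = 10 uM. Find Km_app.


Km_app = Km * (1 + [I]/Ki)
Km_app = 10 * (1 + 37/28)
Km_app = 23.2143 uM

23.2143 uM


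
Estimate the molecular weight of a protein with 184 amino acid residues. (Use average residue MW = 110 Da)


MW = n_residues * 110 Da
MW = 184 * 110
MW = 20240 Da

20240 Da


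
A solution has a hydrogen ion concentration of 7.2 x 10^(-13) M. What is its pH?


pH = -log10([H+])
pH = -log10(7.2 x 10^(-13))
pH = 12.1427

12.1427


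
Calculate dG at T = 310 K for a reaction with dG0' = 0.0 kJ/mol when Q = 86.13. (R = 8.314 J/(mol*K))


dG = dG0' + RT * ln(Q) / 1000
dG = 0.0 + 8.314 * 310 * ln(86.13) / 1000
dG = 11.4843 kJ/mol

11.4843 kJ/mol


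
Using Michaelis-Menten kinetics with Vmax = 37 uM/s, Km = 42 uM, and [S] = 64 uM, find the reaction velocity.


v = Vmax * [S] / (Km + [S])
v = 37 * 64 / (42 + 64)
v = 22.3396 uM/s

22.3396 uM/s


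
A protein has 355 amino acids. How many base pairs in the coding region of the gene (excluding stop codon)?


Each amino acid = 1 codon = 3 bp
bp = 355 * 3 = 1065 bp

1065 bp


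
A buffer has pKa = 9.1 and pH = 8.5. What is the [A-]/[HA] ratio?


[A-]/[HA] = 10^(pH - pKa)
= 10^(8.5 - 9.1)
= 0.2512

0.2512


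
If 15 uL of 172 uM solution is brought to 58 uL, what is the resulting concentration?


C2 = C1 * V1 / V2
C2 = 172 * 15 / 58
C2 = 44.4828 uM

44.4828 uM


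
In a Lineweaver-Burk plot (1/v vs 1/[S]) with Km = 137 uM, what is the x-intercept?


x-intercept = -1/Km
= -1/137
= -0.0073 1/uM

-0.0073 1/uM


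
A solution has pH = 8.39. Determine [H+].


[H+] = 10^(-pH)
[H+] = 10^(-8.39)
[H+] = 4.074e-09 M

4.074e-09 M


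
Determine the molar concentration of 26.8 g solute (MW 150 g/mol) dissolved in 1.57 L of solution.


C = (mass / MW) / volume
C = (26.8 / 150) / 1.57
C = 0.1138 M

0.1138 M


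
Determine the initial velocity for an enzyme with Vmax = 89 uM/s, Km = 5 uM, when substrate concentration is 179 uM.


v = Vmax * [S] / (Km + [S])
v = 89 * 179 / (5 + 179)
v = 86.5815 uM/s

86.5815 uM/s


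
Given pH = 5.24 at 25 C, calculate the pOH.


pOH = 14 - pH
pOH = 14 - 5.24
pOH = 8.76

8.76


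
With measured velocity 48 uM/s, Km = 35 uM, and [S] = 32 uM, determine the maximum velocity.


Vmax = v * (Km + [S]) / [S]
Vmax = 48 * (35 + 32) / 32
Vmax = 100.5 uM/s

100.5 uM/s


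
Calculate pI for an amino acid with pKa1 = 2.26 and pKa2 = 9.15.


pI = (pKa1 + pKa2) / 2
pI = (2.26 + 9.15) / 2
pI = 5.705

5.705


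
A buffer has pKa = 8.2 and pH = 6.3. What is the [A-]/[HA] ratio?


[A-]/[HA] = 10^(pH - pKa)
= 10^(6.3 - 8.2)
= 0.0126

0.0126


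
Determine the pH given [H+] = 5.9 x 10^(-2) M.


pH = -log10([H+])
pH = -log10(5.9 x 10^(-2))
pH = 1.2291

1.2291


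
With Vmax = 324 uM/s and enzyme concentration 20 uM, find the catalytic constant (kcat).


kcat = Vmax / [E]t
kcat = 324 / 20
kcat = 16.2 s^-1

16.2 s^-1


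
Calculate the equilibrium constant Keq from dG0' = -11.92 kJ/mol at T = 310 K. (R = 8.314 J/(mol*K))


Keq = exp(-dG0 * 1000 / (R * T))
Keq = exp(-(-11.92) * 1000 / (8.314 * 310))
Keq = 101.995

101.995


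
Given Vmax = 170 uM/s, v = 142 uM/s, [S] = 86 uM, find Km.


Km = [S] * (Vmax - v) / v
Km = 86 * (170 - 142) / 142
Km = 16.9577 uM

16.9577 uM


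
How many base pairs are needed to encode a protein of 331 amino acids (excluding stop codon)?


Each amino acid = 1 codon = 3 bp
bp = 331 * 3 = 993 bp

993 bp


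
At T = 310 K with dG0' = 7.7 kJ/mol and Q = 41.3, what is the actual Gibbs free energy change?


dG = dG0' + RT * ln(Q) / 1000
dG = 7.7 + 8.314 * 310 * ln(41.3) / 1000
dG = 17.2899 kJ/mol

17.2899 kJ/mol


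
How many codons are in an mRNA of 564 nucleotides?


codons = nucleotides / 3
codons = 564 / 3 = 188

188


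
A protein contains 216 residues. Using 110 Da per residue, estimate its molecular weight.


MW = n_residues * 110 Da
MW = 216 * 110
MW = 23760 Da

23760 Da


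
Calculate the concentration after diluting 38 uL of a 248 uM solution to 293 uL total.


C2 = C1 * V1 / V2
C2 = 248 * 38 / 293
C2 = 32.1638 uM

32.1638 uM


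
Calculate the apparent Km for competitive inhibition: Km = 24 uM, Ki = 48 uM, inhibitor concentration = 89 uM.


Km_app = Km * (1 + [I]/Ki)
Km_app = 24 * (1 + 89/48)
Km_app = 68.5 uM

68.5 uM


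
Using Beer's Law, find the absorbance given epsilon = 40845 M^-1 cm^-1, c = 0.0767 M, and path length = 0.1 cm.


A = epsilon * c * l
A = 40845 * 0.0767 * 0.1
A = 313.2812

313.2812


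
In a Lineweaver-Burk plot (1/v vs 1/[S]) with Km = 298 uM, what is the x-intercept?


x-intercept = -1/Km
= -1/298
= -0.0034 1/uM

-0.0034 1/uM


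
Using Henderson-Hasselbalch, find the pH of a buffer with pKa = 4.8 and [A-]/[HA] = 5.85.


pH = pKa + log10([A-]/[HA])
pH = 4.8 + log10(5.85)
pH = 5.5672

5.5672


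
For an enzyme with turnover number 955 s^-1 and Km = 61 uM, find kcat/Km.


Catalytic efficiency = kcat / Km
= 955 / 61
= 15.6557 uM^-1*s^-1

15.6557 uM^-1*s^-1


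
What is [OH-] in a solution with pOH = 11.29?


[OH-] = 10^(-pOH)
[OH-] = 10^(-11.29)
[OH-] = 5.129e-12 M

5.129e-12 M


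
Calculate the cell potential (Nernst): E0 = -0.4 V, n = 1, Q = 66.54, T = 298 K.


E = E0 - (RT/nF) * ln(Q)
E = -0.4 - (8.314 * 298 / (1 * 96485)) * ln(66.54)
E = -0.5078 V

-0.5078 V


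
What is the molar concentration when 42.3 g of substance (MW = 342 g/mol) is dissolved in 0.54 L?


C = (mass / MW) / volume
C = (42.3 / 342) / 0.54
C = 0.229 M

0.229 M


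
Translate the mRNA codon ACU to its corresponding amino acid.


Standard genetic code lookup.
Codon ACU -> Thr

Thr


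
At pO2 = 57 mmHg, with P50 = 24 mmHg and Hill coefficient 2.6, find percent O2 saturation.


Y = pO2^n / (P50^n + pO2^n)
Y = 57^2.6 / (24^2.6 + 57^2.6)
Y = 90.46%

90.46%


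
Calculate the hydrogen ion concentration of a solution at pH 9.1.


[H+] = 10^(-pH)
[H+] = 10^(-9.1)
[H+] = 7.943e-10 M

7.943e-10 M


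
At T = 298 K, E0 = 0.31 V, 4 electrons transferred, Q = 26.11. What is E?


E = E0 - (RT/nF) * ln(Q)
E = 0.31 - (8.314 * 298 / (4 * 96485)) * ln(26.11)
E = 0.2891 V

0.2891 V


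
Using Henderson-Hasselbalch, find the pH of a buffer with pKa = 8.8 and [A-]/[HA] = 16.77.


pH = pKa + log10([A-]/[HA])
pH = 8.8 + log10(16.77)
pH = 10.0245

10.0245


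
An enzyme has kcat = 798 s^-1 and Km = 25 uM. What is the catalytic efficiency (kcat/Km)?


Catalytic efficiency = kcat / Km
= 798 / 25
= 31.92 uM^-1*s^-1

31.92 uM^-1*s^-1


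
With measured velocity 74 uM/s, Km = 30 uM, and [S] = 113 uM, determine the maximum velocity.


Vmax = v * (Km + [S]) / [S]
Vmax = 74 * (30 + 113) / 113
Vmax = 93.646 uM/s

93.646 uM/s


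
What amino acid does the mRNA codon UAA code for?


Standard genetic code lookup.
Codon UAA -> Stop

Stop


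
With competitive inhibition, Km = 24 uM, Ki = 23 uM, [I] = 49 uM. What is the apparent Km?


Km_app = Km * (1 + [I]/Ki)
Km_app = 24 * (1 + 49/23)
Km_app = 75.1304 uM

75.1304 uM


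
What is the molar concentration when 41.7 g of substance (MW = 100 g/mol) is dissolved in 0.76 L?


C = (mass / MW) / volume
C = (41.7 / 100) / 0.76
C = 0.5487 M

0.5487 M


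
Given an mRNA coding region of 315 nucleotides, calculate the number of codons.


codons = nucleotides / 3
codons = 315 / 3 = 105

105


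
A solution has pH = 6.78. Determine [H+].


[H+] = 10^(-pH)
[H+] = 10^(-6.78)
[H+] = 1.660e-07 M

1.660e-07 M


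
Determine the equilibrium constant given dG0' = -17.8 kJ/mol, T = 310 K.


Keq = exp(-dG0 * 1000 / (R * T))
Keq = exp(-(-17.8) * 1000 / (8.314 * 310))
Keq = 998.591

998.591


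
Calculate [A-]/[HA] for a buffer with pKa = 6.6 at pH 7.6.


[A-]/[HA] = 10^(pH - pKa)
= 10^(7.6 - 6.6)
= 10.0

10.0


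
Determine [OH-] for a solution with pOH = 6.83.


[OH-] = 10^(-pOH)
[OH-] = 10^(-6.83)
[OH-] = 1.479e-07 M

1.479e-07 M


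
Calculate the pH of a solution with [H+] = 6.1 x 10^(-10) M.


pH = -log10([H+])
pH = -log10(6.1 x 10^(-10))
pH = 9.2147

9.2147


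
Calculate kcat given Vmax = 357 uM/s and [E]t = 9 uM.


kcat = Vmax / [E]t
kcat = 357 / 9
kcat = 39.6667 s^-1

39.6667 s^-1


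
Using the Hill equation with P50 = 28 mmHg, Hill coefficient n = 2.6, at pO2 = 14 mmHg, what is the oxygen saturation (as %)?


Y = pO2^n / (P50^n + pO2^n)
Y = 14^2.6 / (28^2.6 + 14^2.6)
Y = 14.16%

14.16%


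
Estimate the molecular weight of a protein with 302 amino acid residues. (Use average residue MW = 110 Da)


MW = n_residues * 110 Da
MW = 302 * 110
MW = 33220 Da

33220 Da


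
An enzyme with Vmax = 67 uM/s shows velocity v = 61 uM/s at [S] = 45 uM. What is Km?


Km = [S] * (Vmax - v) / v
Km = 45 * (67 - 61) / 61
Km = 4.4262 uM

4.4262 uM


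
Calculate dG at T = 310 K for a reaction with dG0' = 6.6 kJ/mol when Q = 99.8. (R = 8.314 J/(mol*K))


dG = dG0' + RT * ln(Q) / 1000
dG = 6.6 + 8.314 * 310 * ln(99.8) / 1000
dG = 18.4639 kJ/mol

18.4639 kJ/mol


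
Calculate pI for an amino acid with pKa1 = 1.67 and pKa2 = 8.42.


pI = (pKa1 + pKa2) / 2
pI = (1.67 + 8.42) / 2
pI = 5.045

5.045


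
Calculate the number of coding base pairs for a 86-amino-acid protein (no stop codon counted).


Each amino acid = 1 codon = 3 bp
bp = 86 * 3 = 258 bp

258 bp


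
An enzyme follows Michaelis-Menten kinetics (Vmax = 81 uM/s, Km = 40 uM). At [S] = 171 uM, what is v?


v = Vmax * [S] / (Km + [S])
v = 81 * 171 / (40 + 171)
v = 65.6445 uM/s

65.6445 uM/s


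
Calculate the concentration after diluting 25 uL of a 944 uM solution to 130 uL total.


C2 = C1 * V1 / V2
C2 = 944 * 25 / 130
C2 = 181.5385 uM

181.5385 uM


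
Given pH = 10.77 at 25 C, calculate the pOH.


pOH = 14 - pH
pOH = 14 - 10.77
pOH = 3.23

3.23


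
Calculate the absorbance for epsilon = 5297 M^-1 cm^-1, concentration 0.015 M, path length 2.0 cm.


A = epsilon * c * l
A = 5297 * 0.015 * 2.0
A = 158.91

158.91


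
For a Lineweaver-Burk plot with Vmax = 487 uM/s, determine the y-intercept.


y-intercept = 1/Vmax
= 1/487
= 0.0021 s/uM

0.0021 s/uM


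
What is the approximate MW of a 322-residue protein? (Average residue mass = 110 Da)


MW = n_residues * 110 Da
MW = 322 * 110
MW = 35420 Da

35420 Da


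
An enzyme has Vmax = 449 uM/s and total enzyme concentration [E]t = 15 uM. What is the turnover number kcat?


kcat = Vmax / [E]t
kcat = 449 / 15
kcat = 29.9333 s^-1

29.9333 s^-1


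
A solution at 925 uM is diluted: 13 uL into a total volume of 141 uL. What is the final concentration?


C2 = C1 * V1 / V2
C2 = 925 * 13 / 141
C2 = 85.2837 uM

85.2837 uM


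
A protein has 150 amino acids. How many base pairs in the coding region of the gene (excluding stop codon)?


Each amino acid = 1 codon = 3 bp
bp = 150 * 3 = 450 bp

450 bp


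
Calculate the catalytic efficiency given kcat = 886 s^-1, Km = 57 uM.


Catalytic efficiency = kcat / Km
= 886 / 57
= 15.5439 uM^-1*s^-1

15.5439 uM^-1*s^-1


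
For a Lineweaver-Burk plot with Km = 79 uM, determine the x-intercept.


x-intercept = -1/Km
= -1/79
= -0.0127 1/uM

-0.0127 1/uM


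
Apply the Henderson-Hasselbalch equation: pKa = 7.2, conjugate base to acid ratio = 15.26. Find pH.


pH = pKa + log10([A-]/[HA])
pH = 7.2 + log10(15.26)
pH = 8.3836

8.3836


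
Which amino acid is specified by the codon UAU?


Standard genetic code lookup.
Codon UAU -> Tyr

Tyr


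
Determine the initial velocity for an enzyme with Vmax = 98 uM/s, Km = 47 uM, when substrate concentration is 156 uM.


v = Vmax * [S] / (Km + [S])
v = 98 * 156 / (47 + 156)
v = 75.3103 uM/s

75.3103 uM/s


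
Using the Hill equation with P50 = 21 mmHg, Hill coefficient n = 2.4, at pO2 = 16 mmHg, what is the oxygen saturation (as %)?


Y = pO2^n / (P50^n + pO2^n)
Y = 16^2.4 / (21^2.4 + 16^2.4)
Y = 34.24%

34.24%


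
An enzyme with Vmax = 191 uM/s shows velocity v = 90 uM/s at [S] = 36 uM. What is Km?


Km = [S] * (Vmax - v) / v
Km = 36 * (191 - 90) / 90
Km = 40.4 uM

40.4 uM


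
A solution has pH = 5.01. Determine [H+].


[H+] = 10^(-pH)
[H+] = 10^(-5.01)
[H+] = 9.772e-06 M

9.772e-06 M


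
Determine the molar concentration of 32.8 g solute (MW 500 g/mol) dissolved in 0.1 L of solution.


C = (mass / MW) / volume
C = (32.8 / 500) / 0.1
C = 0.656 M

0.656 M


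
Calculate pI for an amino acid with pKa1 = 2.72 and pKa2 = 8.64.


pI = (pKa1 + pKa2) / 2
pI = (2.72 + 8.64) / 2
pI = 5.68

5.68


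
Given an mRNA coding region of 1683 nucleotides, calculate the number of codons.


codons = nucleotides / 3
codons = 1683 / 3 = 561

561


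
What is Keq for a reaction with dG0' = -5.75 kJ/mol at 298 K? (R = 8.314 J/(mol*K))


Keq = exp(-dG0 * 1000 / (R * T))
Keq = exp(-(-5.75) * 1000 / (8.314 * 298))
Keq = 10.184

10.184


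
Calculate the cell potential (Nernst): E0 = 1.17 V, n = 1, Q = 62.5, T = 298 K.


E = E0 - (RT/nF) * ln(Q)
E = 1.17 - (8.314 * 298 / (1 * 96485)) * ln(62.5)
E = 1.0638 V

1.0638 V


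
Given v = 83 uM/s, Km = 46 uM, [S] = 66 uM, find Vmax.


Vmax = v * (Km + [S]) / [S]
Vmax = 83 * (46 + 66) / 66
Vmax = 140.8485 uM/s

140.8485 uM/s


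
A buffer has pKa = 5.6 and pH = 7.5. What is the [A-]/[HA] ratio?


[A-]/[HA] = 10^(pH - pKa)
= 10^(7.5 - 5.6)
= 79.4328

79.4328


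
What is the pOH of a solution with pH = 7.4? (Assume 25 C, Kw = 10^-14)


pOH = 14 - pH
pOH = 14 - 7.4
pOH = 6.6

6.6


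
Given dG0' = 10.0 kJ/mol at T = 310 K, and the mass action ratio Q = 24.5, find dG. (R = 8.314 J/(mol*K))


dG = dG0' + RT * ln(Q) / 1000
dG = 10.0 + 8.314 * 310 * ln(24.5) / 1000
dG = 18.2441 kJ/mol

18.2441 kJ/mol


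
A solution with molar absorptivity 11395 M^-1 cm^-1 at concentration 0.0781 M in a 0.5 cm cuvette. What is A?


A = epsilon * c * l
A = 11395 * 0.0781 * 0.5
A = 444.9748

444.9748


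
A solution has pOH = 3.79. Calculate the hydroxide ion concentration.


[OH-] = 10^(-pOH)
[OH-] = 10^(-3.79)
[OH-] = 1.622e-04 M

1.622e-04 M


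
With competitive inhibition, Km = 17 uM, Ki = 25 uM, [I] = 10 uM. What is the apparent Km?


Km_app = Km * (1 + [I]/Ki)
Km_app = 17 * (1 + 10/25)
Km_app = 23.8 uM

23.8 uM


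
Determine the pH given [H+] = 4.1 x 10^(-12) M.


pH = -log10([H+])
pH = -log10(4.1 x 10^(-12))
pH = 11.3872

11.3872


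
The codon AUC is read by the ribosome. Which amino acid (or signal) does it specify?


Standard genetic code lookup.
Codon AUC -> Ile

Ile


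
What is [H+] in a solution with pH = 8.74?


[H+] = 10^(-pH)
[H+] = 10^(-8.74)
[H+] = 1.820e-09 M

1.820e-09 M


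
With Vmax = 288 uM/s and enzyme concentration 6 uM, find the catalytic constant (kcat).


kcat = Vmax / [E]t
kcat = 288 / 6
kcat = 48.0 s^-1

48.0 s^-1


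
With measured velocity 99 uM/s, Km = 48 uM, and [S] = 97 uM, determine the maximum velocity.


Vmax = v * (Km + [S]) / [S]
Vmax = 99 * (48 + 97) / 97
Vmax = 147.9897 uM/s

147.9897 uM/s


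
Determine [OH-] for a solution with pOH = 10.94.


[OH-] = 10^(-pOH)
[OH-] = 10^(-10.94)
[OH-] = 1.148e-11 M

1.148e-11 M


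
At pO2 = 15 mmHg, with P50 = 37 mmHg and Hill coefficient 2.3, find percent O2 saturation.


Y = pO2^n / (P50^n + pO2^n)
Y = 15^2.3 / (37^2.3 + 15^2.3)
Y = 11.14%

11.14%


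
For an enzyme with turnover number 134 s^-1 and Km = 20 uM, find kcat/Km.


Catalytic efficiency = kcat / Km
= 134 / 20
= 6.7 uM^-1*s^-1

6.7 uM^-1*s^-1


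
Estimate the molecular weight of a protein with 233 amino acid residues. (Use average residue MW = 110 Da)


MW = n_residues * 110 Da
MW = 233 * 110
MW = 25630 Da

25630 Da


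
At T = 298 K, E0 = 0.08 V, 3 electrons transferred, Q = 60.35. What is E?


E = E0 - (RT/nF) * ln(Q)
E = 0.08 - (8.314 * 298 / (3 * 96485)) * ln(60.35)
E = 0.0449 V

0.0449 V


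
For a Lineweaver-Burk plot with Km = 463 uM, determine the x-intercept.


x-intercept = -1/Km
= -1/463
= -0.0022 1/uM

-0.0022 1/uM


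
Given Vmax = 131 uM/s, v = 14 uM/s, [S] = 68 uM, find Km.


Km = [S] * (Vmax - v) / v
Km = 68 * (131 - 14) / 14
Km = 568.2857 uM

568.2857 uM


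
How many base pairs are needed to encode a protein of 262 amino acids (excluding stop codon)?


Each amino acid = 1 codon = 3 bp
bp = 262 * 3 = 786 bp

786 bp


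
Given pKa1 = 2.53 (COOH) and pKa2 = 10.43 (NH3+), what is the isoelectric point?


pI = (pKa1 + pKa2) / 2
pI = (2.53 + 10.43) / 2
pI = 6.48

6.48


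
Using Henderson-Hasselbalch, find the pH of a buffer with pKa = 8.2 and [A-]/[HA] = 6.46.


pH = pKa + log10([A-]/[HA])
pH = 8.2 + log10(6.46)
pH = 9.0102

9.0102


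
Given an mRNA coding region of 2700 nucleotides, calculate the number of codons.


codons = nucleotides / 3
codons = 2700 / 3 = 900

900


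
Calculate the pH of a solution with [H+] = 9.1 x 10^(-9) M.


pH = -log10([H+])
pH = -log10(9.1 x 10^(-9))
pH = 8.041

8.041


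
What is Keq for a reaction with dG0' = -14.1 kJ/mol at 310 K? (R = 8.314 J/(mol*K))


Keq = exp(-dG0 * 1000 / (R * T))
Keq = exp(-(-14.1) * 1000 / (8.314 * 310))
Keq = 237.6399

237.6399


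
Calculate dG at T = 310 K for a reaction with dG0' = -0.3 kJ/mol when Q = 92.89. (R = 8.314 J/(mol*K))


dG = dG0' + RT * ln(Q) / 1000
dG = -0.3 + 8.314 * 310 * ln(92.89) / 1000
dG = 11.379 kJ/mol

11.379 kJ/mol


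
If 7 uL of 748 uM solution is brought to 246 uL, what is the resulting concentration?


C2 = C1 * V1 / V2
C2 = 748 * 7 / 246
C2 = 21.2846 uM

21.2846 uM


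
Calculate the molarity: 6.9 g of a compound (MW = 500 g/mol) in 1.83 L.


C = (mass / MW) / volume
C = (6.9 / 500) / 1.83
C = 0.0075 M

0.0075 M


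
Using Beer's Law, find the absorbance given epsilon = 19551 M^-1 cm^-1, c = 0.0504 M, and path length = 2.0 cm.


A = epsilon * c * l
A = 19551 * 0.0504 * 2.0
A = 1970.7408

1970.7408


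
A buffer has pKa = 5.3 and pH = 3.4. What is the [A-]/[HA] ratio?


[A-]/[HA] = 10^(pH - pKa)
= 10^(3.4 - 5.3)
= 0.0126

0.0126


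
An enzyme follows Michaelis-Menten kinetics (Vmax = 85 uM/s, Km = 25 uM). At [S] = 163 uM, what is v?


v = Vmax * [S] / (Km + [S])
v = 85 * 163 / (25 + 163)
v = 73.6968 uM/s

73.6968 uM/s


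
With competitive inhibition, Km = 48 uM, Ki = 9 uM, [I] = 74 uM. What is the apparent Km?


Km_app = Km * (1 + [I]/Ki)
Km_app = 48 * (1 + 74/9)
Km_app = 442.6667 uM

442.6667 uM


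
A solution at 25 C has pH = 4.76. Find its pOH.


pOH = 14 - pH
pOH = 14 - 4.76
pOH = 9.24

9.24


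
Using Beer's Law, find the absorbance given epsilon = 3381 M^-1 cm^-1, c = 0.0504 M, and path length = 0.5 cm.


A = epsilon * c * l
A = 3381 * 0.0504 * 0.5
A = 85.2012

85.2012


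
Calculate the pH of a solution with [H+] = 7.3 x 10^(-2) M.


pH = -log10([H+])
pH = -log10(7.3 x 10^(-2))
pH = 1.1367

1.1367


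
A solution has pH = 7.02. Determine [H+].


[H+] = 10^(-pH)
[H+] = 10^(-7.02)
[H+] = 9.550e-08 M

9.550e-08 M


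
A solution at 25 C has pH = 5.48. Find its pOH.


pOH = 14 - pH
pOH = 14 - 5.48
pOH = 8.52

8.52


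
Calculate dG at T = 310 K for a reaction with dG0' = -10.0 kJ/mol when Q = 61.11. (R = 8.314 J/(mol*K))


dG = dG0' + RT * ln(Q) / 1000
dG = -10.0 + 8.314 * 310 * ln(61.11) / 1000
dG = 0.5998 kJ/mol

0.5998 kJ/mol


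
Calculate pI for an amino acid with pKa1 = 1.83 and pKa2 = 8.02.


pI = (pKa1 + pKa2) / 2
pI = (1.83 + 8.02) / 2
pI = 4.925

4.925


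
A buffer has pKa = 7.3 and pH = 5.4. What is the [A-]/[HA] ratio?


[A-]/[HA] = 10^(pH - pKa)
= 10^(5.4 - 7.3)
= 0.0126

0.0126


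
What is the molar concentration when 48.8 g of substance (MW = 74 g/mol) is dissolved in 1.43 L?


C = (mass / MW) / volume
C = (48.8 / 74) / 1.43
C = 0.4612 M

0.4612 M


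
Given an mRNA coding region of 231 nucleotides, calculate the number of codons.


codons = nucleotides / 3
codons = 231 / 3 = 77

77


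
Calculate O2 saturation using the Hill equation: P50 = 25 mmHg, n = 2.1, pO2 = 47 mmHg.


Y = pO2^n / (P50^n + pO2^n)
Y = 47^2.1 / (25^2.1 + 47^2.1)
Y = 79.01%

79.01%


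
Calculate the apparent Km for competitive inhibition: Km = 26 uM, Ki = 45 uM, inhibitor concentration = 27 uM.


Km_app = Km * (1 + [I]/Ki)
Km_app = 26 * (1 + 27/45)
Km_app = 41.6 uM

41.6 uM


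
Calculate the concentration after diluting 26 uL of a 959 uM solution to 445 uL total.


C2 = C1 * V1 / V2
C2 = 959 * 26 / 445
C2 = 56.0315 uM

56.0315 uM


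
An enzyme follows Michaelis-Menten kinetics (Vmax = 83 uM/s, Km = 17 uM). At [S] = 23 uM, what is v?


v = Vmax * [S] / (Km + [S])
v = 83 * 23 / (17 + 23)
v = 47.725 uM/s

47.725 uM/s


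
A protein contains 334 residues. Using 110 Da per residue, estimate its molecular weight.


MW = n_residues * 110 Da
MW = 334 * 110
MW = 36740 Da

36740 Da


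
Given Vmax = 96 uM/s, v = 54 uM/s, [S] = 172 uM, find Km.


Km = [S] * (Vmax - v) / v
Km = 172 * (96 - 54) / 54
Km = 133.7778 uM

133.7778 uM


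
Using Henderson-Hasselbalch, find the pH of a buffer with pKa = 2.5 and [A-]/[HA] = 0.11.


pH = pKa + log10([A-]/[HA])
pH = 2.5 + log10(0.11)
pH = 1.5414

1.5414


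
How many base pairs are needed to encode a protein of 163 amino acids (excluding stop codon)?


Each amino acid = 1 codon = 3 bp
bp = 163 * 3 = 489 bp

489 bp


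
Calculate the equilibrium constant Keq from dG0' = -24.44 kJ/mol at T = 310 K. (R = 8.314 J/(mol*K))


Keq = exp(-dG0 * 1000 / (R * T))
Keq = exp(-(-24.44) * 1000 / (8.314 * 310))
Keq = 13129.8678

13129.8678


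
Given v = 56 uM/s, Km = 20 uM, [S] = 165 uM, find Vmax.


Vmax = v * (Km + [S]) / [S]
Vmax = 56 * (20 + 165) / 165
Vmax = 62.7879 uM/s

62.7879 uM/s


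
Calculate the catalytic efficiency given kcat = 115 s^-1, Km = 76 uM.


Catalytic efficiency = kcat / Km
= 115 / 76
= 1.5132 uM^-1*s^-1

1.5132 uM^-1*s^-1


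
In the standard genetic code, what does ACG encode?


Standard genetic code lookup.
Codon ACG -> Thr

Thr


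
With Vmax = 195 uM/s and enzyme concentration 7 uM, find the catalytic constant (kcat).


kcat = Vmax / [E]t
kcat = 195 / 7
kcat = 27.8571 s^-1

27.8571 s^-1


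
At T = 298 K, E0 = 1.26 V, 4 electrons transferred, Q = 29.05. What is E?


E = E0 - (RT/nF) * ln(Q)
E = 1.26 - (8.314 * 298 / (4 * 96485)) * ln(29.05)
E = 1.2384 V

1.2384 V


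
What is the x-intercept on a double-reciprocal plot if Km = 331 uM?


x-intercept = -1/Km
= -1/331
= -0.003 1/uM

-0.003 1/uM


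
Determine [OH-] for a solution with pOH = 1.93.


[OH-] = 10^(-pOH)
[OH-] = 10^(-1.93)
[OH-] = 0.0117 M

0.0117 M


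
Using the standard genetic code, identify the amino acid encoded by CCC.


Standard genetic code lookup.
Codon CCC -> Pro

Pro


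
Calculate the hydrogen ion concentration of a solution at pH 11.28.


[H+] = 10^(-pH)
[H+] = 10^(-11.28)
[H+] = 5.248e-12 M

5.248e-12 M


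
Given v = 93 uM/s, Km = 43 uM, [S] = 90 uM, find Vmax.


Vmax = v * (Km + [S]) / [S]
Vmax = 93 * (43 + 90) / 90
Vmax = 137.4333 uM/s

137.4333 uM/s


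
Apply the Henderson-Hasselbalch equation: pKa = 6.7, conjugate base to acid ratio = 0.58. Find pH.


pH = pKa + log10([A-]/[HA])
pH = 6.7 + log10(0.58)
pH = 6.4634

6.4634


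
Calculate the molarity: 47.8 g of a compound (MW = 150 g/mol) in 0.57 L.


C = (mass / MW) / volume
C = (47.8 / 150) / 0.57
C = 0.5591 M

0.5591 M


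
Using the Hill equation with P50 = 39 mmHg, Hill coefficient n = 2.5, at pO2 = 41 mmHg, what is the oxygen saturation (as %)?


Y = pO2^n / (P50^n + pO2^n)
Y = 41^2.5 / (39^2.5 + 41^2.5)
Y = 53.12%

53.12%


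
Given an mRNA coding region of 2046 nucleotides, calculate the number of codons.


codons = nucleotides / 3
codons = 2046 / 3 = 682

682


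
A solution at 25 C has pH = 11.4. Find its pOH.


pOH = 14 - pH
pOH = 14 - 11.4
pOH = 2.6

2.6


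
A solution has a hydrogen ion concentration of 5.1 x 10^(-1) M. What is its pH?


pH = -log10([H+])
pH = -log10(5.1 x 10^(-1))
pH = 0.2924

0.2924


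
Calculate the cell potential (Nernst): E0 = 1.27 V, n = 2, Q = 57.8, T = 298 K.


E = E0 - (RT/nF) * ln(Q)
E = 1.27 - (8.314 * 298 / (2 * 96485)) * ln(57.8)
E = 1.2179 V

1.2179 V


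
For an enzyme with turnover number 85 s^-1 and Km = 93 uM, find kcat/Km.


Catalytic efficiency = kcat / Km
= 85 / 93
= 0.914 uM^-1*s^-1

0.914 uM^-1*s^-1


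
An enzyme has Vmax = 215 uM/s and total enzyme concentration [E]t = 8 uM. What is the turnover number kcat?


kcat = Vmax / [E]t
kcat = 215 / 8
kcat = 26.875 s^-1

26.875 s^-1


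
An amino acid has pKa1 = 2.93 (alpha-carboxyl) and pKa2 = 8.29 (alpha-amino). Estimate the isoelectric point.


pI = (pKa1 + pKa2) / 2
pI = (2.93 + 8.29) / 2
pI = 5.61

5.61


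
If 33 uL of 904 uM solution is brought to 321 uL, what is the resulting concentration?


C2 = C1 * V1 / V2
C2 = 904 * 33 / 321
C2 = 92.9346 uM

92.9346 uM


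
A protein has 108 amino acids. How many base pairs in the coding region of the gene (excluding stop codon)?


Each amino acid = 1 codon = 3 bp
bp = 108 * 3 = 324 bp

324 bp


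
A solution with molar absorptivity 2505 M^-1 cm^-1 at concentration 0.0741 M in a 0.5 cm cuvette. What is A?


A = epsilon * c * l
A = 2505 * 0.0741 * 0.5
A = 92.8102

92.8102


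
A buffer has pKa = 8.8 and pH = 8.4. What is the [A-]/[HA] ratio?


[A-]/[HA] = 10^(pH - pKa)
= 10^(8.4 - 8.8)
= 0.3981

0.3981


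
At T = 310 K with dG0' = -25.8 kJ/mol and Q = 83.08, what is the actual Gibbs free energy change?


dG = dG0' + RT * ln(Q) / 1000
dG = -25.8 + 8.314 * 310 * ln(83.08) / 1000
dG = -14.4087 kJ/mol

-14.4087 kJ/mol


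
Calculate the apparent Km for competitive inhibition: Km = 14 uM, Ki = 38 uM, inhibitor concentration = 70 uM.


Km_app = Km * (1 + [I]/Ki)
Km_app = 14 * (1 + 70/38)
Km_app = 39.7895 uM

39.7895 uM


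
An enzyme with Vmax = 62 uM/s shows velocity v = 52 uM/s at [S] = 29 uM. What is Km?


Km = [S] * (Vmax - v) / v
Km = 29 * (62 - 52) / 52
Km = 5.5769 uM

5.5769 uM


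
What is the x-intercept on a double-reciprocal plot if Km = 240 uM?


x-intercept = -1/Km
= -1/240
= -0.0042 1/uM

-0.0042 1/uM


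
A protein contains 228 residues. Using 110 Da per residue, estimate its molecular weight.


MW = n_residues * 110 Da
MW = 228 * 110
MW = 25080 Da

25080 Da


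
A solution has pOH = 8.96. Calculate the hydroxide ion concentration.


[OH-] = 10^(-pOH)
[OH-] = 10^(-8.96)
[OH-] = 1.096e-09 M

1.096e-09 M


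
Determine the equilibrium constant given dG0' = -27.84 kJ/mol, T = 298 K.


Keq = exp(-dG0 * 1000 / (R * T))
Keq = exp(-(-27.84) * 1000 / (8.314 * 298))
Keq = 75872.3536

75872.3536


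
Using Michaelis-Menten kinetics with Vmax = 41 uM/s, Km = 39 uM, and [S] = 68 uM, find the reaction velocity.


v = Vmax * [S] / (Km + [S])
v = 41 * 68 / (39 + 68)
v = 26.0561 uM/s

26.0561 uM/s


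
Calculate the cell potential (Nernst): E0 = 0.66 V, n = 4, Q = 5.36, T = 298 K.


E = E0 - (RT/nF) * ln(Q)
E = 0.66 - (8.314 * 298 / (4 * 96485)) * ln(5.36)
E = 0.6492 V

0.6492 V


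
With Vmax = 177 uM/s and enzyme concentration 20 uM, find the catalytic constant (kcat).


kcat = Vmax / [E]t
kcat = 177 / 20
kcat = 8.85 s^-1

8.85 s^-1


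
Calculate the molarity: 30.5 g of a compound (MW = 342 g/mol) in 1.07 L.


C = (mass / MW) / volume
C = (30.5 / 342) / 1.07
C = 0.0833 M

0.0833 M


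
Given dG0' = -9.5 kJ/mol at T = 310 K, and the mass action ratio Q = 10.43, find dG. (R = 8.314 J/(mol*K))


dG = dG0' + RT * ln(Q) / 1000
dG = -9.5 + 8.314 * 310 * ln(10.43) / 1000
dG = -3.4569 kJ/mol

-3.4569 kJ/mol


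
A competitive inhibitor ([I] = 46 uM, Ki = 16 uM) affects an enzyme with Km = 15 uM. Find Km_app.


Km_app = Km * (1 + [I]/Ki)
Km_app = 15 * (1 + 46/16)
Km_app = 58.125 uM

58.125 uM


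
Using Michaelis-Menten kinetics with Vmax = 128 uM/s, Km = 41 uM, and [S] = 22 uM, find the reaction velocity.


v = Vmax * [S] / (Km + [S])
v = 128 * 22 / (41 + 22)
v = 44.6984 uM/s

44.6984 uM/s


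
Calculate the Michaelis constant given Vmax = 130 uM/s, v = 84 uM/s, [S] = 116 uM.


Km = [S] * (Vmax - v) / v
Km = 116 * (130 - 84) / 84
Km = 63.5238 uM

63.5238 uM


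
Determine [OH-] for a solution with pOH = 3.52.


[OH-] = 10^(-pOH)
[OH-] = 10^(-3.52)
[OH-] = 3.020e-04 M

3.020e-04 M


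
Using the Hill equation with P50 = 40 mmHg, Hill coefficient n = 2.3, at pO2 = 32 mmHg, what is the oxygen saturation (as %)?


Y = pO2^n / (P50^n + pO2^n)
Y = 32^2.3 / (40^2.3 + 32^2.3)
Y = 37.44%

37.44%


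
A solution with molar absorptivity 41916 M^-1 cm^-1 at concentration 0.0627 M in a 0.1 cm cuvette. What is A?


A = epsilon * c * l
A = 41916 * 0.0627 * 0.1
A = 262.8133

262.8133


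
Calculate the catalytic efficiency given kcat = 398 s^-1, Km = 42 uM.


Catalytic efficiency = kcat / Km
= 398 / 42
= 9.4762 uM^-1*s^-1

9.4762 uM^-1*s^-1


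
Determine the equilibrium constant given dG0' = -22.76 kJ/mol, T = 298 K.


Keq = exp(-dG0 * 1000 / (R * T))
Keq = exp(-(-22.76) * 1000 / (8.314 * 298))
Keq = 9763.5676

9763.5676


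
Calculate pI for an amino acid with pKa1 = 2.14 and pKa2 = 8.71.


pI = (pKa1 + pKa2) / 2
pI = (2.14 + 8.71) / 2
pI = 5.425

5.425


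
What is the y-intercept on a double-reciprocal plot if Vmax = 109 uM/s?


y-intercept = 1/Vmax
= 1/109
= 0.0092 s/uM

0.0092 s/uM


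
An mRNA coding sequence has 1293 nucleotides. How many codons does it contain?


codons = nucleotides / 3
codons = 1293 / 3 = 431

431


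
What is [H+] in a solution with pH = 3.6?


[H+] = 10^(-pH)
[H+] = 10^(-3.6)
[H+] = 2.512e-04 M

2.512e-04 M


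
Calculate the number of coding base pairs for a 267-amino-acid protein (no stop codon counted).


Each amino acid = 1 codon = 3 bp
bp = 267 * 3 = 801 bp

801 bp


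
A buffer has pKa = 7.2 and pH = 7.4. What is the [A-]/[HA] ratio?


[A-]/[HA] = 10^(pH - pKa)
= 10^(7.4 - 7.2)
= 1.5849

1.5849


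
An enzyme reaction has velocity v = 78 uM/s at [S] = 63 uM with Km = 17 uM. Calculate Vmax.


Vmax = v * (Km + [S]) / [S]
Vmax = 78 * (17 + 63) / 63
Vmax = 99.0476 uM/s

99.0476 uM/s


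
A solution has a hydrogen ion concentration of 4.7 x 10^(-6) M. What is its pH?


pH = -log10([H+])
pH = -log10(4.7 x 10^(-6))
pH = 5.3279

5.3279


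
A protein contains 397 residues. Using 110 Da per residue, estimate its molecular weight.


MW = n_residues * 110 Da
MW = 397 * 110
MW = 43670 Da

43670 Da


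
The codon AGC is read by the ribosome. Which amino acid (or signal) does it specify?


Standard genetic code lookup.
Codon AGC -> Ser

Ser


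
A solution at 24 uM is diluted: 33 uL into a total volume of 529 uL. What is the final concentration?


C2 = C1 * V1 / V2
C2 = 24 * 33 / 529
C2 = 1.4972 uM

1.4972 uM


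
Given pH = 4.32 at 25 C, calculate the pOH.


pOH = 14 - pH
pOH = 14 - 4.32
pOH = 9.68

9.68


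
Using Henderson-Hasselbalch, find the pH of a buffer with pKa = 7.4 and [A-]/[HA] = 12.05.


pH = pKa + log10([A-]/[HA])
pH = 7.4 + log10(12.05)
pH = 8.481

8.481


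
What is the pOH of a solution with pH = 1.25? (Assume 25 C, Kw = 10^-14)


pOH = 14 - pH
pOH = 14 - 1.25
pOH = 12.75

12.75


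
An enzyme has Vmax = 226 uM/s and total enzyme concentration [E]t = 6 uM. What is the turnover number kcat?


kcat = Vmax / [E]t
kcat = 226 / 6
kcat = 37.6667 s^-1

37.6667 s^-1


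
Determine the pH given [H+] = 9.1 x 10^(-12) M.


pH = -log10([H+])
pH = -log10(9.1 x 10^(-12))
pH = 11.041

11.041


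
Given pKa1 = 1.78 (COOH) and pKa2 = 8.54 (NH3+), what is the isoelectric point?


pI = (pKa1 + pKa2) / 2
pI = (1.78 + 8.54) / 2
pI = 5.16

5.16


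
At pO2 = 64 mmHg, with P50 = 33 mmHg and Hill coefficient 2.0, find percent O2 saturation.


Y = pO2^n / (P50^n + pO2^n)
Y = 64^2.0 / (33^2.0 + 64^2.0)
Y = 79.0%

79.0%


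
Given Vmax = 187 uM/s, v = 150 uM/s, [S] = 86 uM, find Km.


Km = [S] * (Vmax - v) / v
Km = 86 * (187 - 150) / 150
Km = 21.2133 uM

21.2133 uM


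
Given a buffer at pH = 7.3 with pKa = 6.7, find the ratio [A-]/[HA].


[A-]/[HA] = 10^(pH - pKa)
= 10^(7.3 - 6.7)
= 3.9811

3.9811


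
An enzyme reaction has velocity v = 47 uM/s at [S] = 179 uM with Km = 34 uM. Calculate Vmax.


Vmax = v * (Km + [S]) / [S]
Vmax = 47 * (34 + 179) / 179
Vmax = 55.9274 uM/s

55.9274 uM/s


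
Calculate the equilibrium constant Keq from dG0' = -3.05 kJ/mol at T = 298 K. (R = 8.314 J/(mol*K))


Keq = exp(-dG0 * 1000 / (R * T))
Keq = exp(-(-3.05) * 1000 / (8.314 * 298))
Keq = 3.4248

3.4248


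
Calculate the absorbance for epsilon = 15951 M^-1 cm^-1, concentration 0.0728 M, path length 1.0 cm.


A = epsilon * c * l
A = 15951 * 0.0728 * 1.0
A = 1161.2328

1161.2328


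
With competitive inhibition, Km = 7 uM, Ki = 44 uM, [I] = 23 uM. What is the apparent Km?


Km_app = Km * (1 + [I]/Ki)
Km_app = 7 * (1 + 23/44)
Km_app = 10.6591 uM

10.6591 uM


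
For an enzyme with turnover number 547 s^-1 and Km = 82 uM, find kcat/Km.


Catalytic efficiency = kcat / Km
= 547 / 82
= 6.6707 uM^-1*s^-1

6.6707 uM^-1*s^-1


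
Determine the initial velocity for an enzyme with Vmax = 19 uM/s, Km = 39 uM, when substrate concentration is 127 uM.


v = Vmax * [S] / (Km + [S])
v = 19 * 127 / (39 + 127)
v = 14.5361 uM/s

14.5361 uM/s
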